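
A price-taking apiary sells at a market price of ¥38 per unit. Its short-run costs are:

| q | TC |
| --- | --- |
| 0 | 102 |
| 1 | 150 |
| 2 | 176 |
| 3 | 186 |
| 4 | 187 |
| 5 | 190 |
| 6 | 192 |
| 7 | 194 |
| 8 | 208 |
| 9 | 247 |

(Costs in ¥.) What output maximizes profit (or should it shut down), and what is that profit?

q = 8; profit = ¥96

Profit at each row (π = 38q − TC): q=0: -102; q=1: -112; q=2: -100; q=3: -72; q=4: -35; q=5: 0; q=6: 36; q=7: 72; q=8: 96; q=9: 95.
Profit is maximized at q = 8. AVC there is 106/8 = ¥13.25 ≤ P, so producing beats shutting down (which would give -¥102).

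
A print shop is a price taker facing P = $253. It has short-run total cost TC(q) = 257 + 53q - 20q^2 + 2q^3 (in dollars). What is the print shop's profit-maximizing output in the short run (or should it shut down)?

Produce at q = 10

Strip out fixed cost: VC = 53q - 20q^2 + 2q^3. Then AVC = 53 - 20q + 2q^2 and MC = 53 - 40q + 6q^2.
The AVC parabola has its vertex at q = 20/4 = 5, where AVC = 53 - 20·5 + 2·5^2 = $3.
Because $253 ≥ $3, revenue can cover variable cost; the firm operates.
P = MC gives -200 - 40q + 6q^2 = 0, with roots -10/3 and 10. Take the larger (rising MC): q* = 10.
Check: AVC at q = 10 is $53 ≤ P, so revenue covers variable cost.
Profit = P·q − TC = 253·10 − 787 = $1743.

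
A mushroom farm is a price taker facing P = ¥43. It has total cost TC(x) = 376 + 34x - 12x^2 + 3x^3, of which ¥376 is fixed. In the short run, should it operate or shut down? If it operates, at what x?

Produce at x = 3

From TC, MC = TC'(x) = 34 - 24x + 9x^2 and AVC = VC/x = 34 - 12x + 3x^2.
AVC hits its minimum where MC = AVC, at x = 2, giving min AVC = 34 - 12·2 + 3·2^2 = ¥22.
Because ¥43 ≥ ¥22, revenue can cover variable cost; the firm operates.
Set P = MC: 43 = 34 - 24x + 9x^2 → -9 - 24x + 9x^2 = 0. The roots are x = -1/3 and x = 3; the profit-maximizing output is on the rising part of MC, so x* = 3.
Check: AVC at x = 3 is ¥25 ≤ P, so revenue covers variable cost.
Profit = P·x − TC = 43·3 − 451 = -¥322, a loss, but smaller than the ¥376 fixed cost the firm would lose by shutting down.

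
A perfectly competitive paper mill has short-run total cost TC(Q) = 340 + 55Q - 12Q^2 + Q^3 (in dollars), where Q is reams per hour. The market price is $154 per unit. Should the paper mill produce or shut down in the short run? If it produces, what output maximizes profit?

Produce at Q = 11

Variable cost is VC = 55Q - 12Q^2 + Q^3, so AVC = VC/Q = 55 - 12Q + Q^2 and MC = dTC/dQ = 55 - 24Q + 3Q^2.
AVC hits its minimum where MC = AVC, at Q = 6, giving min AVC = 55 - 12·6 + 6^2 = $19.
Since P = $154 ≥ min AVC = $19, price covers variable cost and the firm should produce.
P = MC gives -99 - 24Q + 3Q^2 = 0, with roots -3 and 11. Take the larger (rising MC): Q* = 11.
Check: AVC at Q = 11 is $44 ≤ P, so revenue covers variable cost.
Profit = P·Q − TC = 154·11 − 824 = $870.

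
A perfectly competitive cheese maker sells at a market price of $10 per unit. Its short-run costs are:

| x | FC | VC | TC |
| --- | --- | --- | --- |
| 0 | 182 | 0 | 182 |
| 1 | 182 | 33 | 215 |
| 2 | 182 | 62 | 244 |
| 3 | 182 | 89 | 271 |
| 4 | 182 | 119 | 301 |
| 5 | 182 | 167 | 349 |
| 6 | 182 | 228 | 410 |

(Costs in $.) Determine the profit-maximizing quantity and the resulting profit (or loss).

Profit at each row (π = 10x − TC): x=0: -182; x=1: -205; x=2: -224; x=3: -241; x=4: -261; x=5: -299; x=6: -350.
Profit is highest at x = 0. Equivalently, the lowest AVC in the table is 89/3 ≈ $29.67 at x = 3, and P = $10 falls below it — price never covers variable cost, so the firm shuts down and loses only its fixed cost.

x = 0 (shut down); profit = -$182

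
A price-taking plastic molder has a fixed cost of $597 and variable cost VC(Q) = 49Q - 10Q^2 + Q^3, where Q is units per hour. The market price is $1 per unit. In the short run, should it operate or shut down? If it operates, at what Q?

From TC, MC = TC'(Q) = 49 - 20Q + 3Q^2 and AVC = VC/Q = 49 - 10Q + Q^2.
AVC hits its minimum where MC = AVC, at Q = 5, giving min AVC = 49 - 10·5 + 5^2 = $24.
P = $1 lies below min AVC = $24; no output level covers variable cost.
Shutting down limits the loss to fixed cost, $597.

Shut down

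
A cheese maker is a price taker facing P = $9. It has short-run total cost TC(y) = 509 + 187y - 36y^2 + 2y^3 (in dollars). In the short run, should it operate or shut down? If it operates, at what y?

Strip out fixed cost: VC = 187y - 36y^2 + 2y^3. Then AVC = 187 - 36y + 2y^2 and MC = 187 - 72y + 6y^2.
AVC is minimized where dAVC/dy = -36 + 4y = 0, at y = 9; min AVC = 187 - 36·9 + 2·9^2 = $25.
Since P = $9 < min AVC = $25, price fails to cover variable cost at any output.
The firm minimizes its loss by shutting down and losing only its fixed cost of $509.

Shut down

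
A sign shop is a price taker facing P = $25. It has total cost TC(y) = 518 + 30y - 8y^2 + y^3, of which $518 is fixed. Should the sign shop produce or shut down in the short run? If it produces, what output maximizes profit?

Strip out fixed cost: VC = 30y - 8y^2 + y^3. Then AVC = 30 - 8y + y^2 and MC = 30 - 16y + 3y^2.
AVC is minimized where dAVC/dy = -8 + 2y = 0, at y = 4; min AVC = 30 - 8·4 + 4^2 = $14.
P = $25 exceeds min AVC = $14, so the firm stays open.
Solving P = MC: 5 - 16y + 3y^2 = 0 ⇒ y = 1/3 or 5. On the upward-sloping branch, y* = 5.
Check: AVC at y = 5 is $15 ≤ P, so revenue covers variable cost.
Profit = P·y − TC = 25·5 − 593 = -$468, a loss, but smaller than the $518 fixed cost the firm would lose by shutting down.

Produce at y = 5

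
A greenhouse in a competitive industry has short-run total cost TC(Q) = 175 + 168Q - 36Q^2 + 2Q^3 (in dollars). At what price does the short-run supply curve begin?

$6 per unit

Short-run supply begins at min AVC. From VC = 168Q - 36Q^2 + 2Q^3, AVC = 168 - 36Q + 2Q^2.
At the minimum of AVC, MC = AVC. MC = 168 - 72Q + 6Q^2; setting MC = AVC gives 4Q^2 - 36Q = 0, so Q = 9. min AVC = 6.
For P < $6 the firm produces nothing.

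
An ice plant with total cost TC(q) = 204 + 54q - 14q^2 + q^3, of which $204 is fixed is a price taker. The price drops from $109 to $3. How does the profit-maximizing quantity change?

Output falls from 11 to 0 (the firm shuts down)

AVC = 54 - 14q + q^2, minimized at q = 7 where min AVC = $5. MC = 54 - 28q + 3q^2.
At P = $109 ≥ min AVC, set P = MC on the rising branch: q = 11.
At P = $3 < min AVC = $5, price no longer covers variable cost at any output, so the firm shuts down: q = 0.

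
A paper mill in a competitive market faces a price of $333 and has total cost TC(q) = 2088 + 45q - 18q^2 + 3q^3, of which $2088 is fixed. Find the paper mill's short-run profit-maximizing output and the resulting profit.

AVC = 45 - 18q + 3q^2 has its minimum $18 at q = 3; price $333 clears that bar, so the firm operates.
With MC = 45 - 36q + 9q^2, P = MC on the upward-sloping part at q* = 8.
TR = 333·8 = 2664. TC = 2088 + 744 = 2832. Profit = 2664 − 2832 = -$168.
That loss of $168 beats the $2088 the firm would lose by shutting down; producing recovers $1920 of fixed cost.

Profit = -$168 at q = 8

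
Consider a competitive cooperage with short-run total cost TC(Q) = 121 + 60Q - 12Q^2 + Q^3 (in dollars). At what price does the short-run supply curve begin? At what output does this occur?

Short-run supply begins at min AVC. From VC = 60Q - 12Q^2 + Q^3, AVC = 60 - 12Q + Q^2.
dAVC/dQ = -12 + 2Q = 0 gives Q = 6. min AVC = 60 - 12·6 + 6^2 = 24.
The firm shuts down for any P below $24.

$24 per unit, at Q = 6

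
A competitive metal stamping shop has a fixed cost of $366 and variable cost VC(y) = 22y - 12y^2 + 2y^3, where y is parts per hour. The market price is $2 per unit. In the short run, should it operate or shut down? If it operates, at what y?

Variable cost is VC = 22y - 12y^2 + 2y^3, so AVC = VC/y = 22 - 12y + 2y^2 and MC = dTC/dy = 22 - 24y + 6y^2.
AVC hits its minimum where MC = AVC, at y = 3, giving min AVC = 22 - 12·3 + 2·3^2 = $4.
Since P = $2 < min AVC = $4, price fails to cover variable cost at any output.
Best response: produce nothing and absorb the $366 fixed cost.

Shut down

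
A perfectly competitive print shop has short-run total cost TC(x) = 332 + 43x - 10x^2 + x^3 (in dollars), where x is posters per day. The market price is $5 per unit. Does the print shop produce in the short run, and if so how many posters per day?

Strip out fixed cost: VC = 43x - 10x^2 + x^3. Then AVC = 43 - 10x + x^2 and MC = 43 - 20x + 3x^2.
AVC is minimized where dAVC/dx = -10 + 2x = 0, at x = 5; min AVC = 43 - 10·5 + 5^2 = $18.
Since P = $5 < min AVC = $18, price fails to cover variable cost at any output.
The firm minimizes its loss by shutting down and losing only its fixed cost of $332.

Shut down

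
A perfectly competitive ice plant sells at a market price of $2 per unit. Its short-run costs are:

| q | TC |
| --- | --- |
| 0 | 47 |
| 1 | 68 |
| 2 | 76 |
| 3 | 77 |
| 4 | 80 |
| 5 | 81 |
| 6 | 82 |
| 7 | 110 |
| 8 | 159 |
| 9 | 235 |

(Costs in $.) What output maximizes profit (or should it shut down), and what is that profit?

Profit at each row (π = 2q − TC): q=0: -47; q=1: -66; q=2: -72; q=3: -71; q=4: -72; q=5: -71; q=6: -70; q=7: -96; q=8: -143; q=9: -217.
Profit is highest at q = 0. Equivalently, the lowest AVC in the table is 35/6 ≈ $5.83 at q = 6, and P = $2 falls below it — price never covers variable cost, so the firm shuts down and loses only its fixed cost.

q = 0 (shut down); profit = -$47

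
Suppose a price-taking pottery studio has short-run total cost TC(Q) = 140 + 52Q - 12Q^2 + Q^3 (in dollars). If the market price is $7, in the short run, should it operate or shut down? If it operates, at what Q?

Shut down

From TC, MC = TC'(Q) = 52 - 24Q + 3Q^2 and AVC = VC/Q = 52 - 12Q + Q^2.
AVC hits its minimum where MC = AVC, at Q = 6, giving min AVC = 52 - 12·6 + 6^2 = $16.
P = $7 lies below min AVC = $16; no output level covers variable cost.
Shutting down limits the loss to fixed cost, $140.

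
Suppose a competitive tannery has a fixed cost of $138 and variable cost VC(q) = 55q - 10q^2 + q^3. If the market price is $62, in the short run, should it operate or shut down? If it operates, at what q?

Produce at q = 7

From TC, MC = TC'(q) = 55 - 20q + 3q^2 and AVC = VC/q = 55 - 10q + q^2.
The AVC parabola has its vertex at q = 10/2 = 5, where AVC = 55 - 10·5 + 5^2 = $30.
P = $62 exceeds min AVC = $30, so the firm stays open.
Set P = MC: 62 = 55 - 20q + 3q^2 → -7 - 20q + 3q^2 = 0. The roots are q = -1/3 and q = 7; the profit-maximizing output is on the rising part of MC, so q* = 7.
Check: AVC at q = 7 is $34 ≤ P, so revenue covers variable cost.
Profit = P·q − TC = 62·7 − 376 = $58.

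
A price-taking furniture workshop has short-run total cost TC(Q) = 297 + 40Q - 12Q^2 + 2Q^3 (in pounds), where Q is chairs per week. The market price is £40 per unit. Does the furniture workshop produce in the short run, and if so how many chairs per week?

Produce at Q = 4

Strip out fixed cost: VC = 40Q - 12Q^2 + 2Q^3. Then AVC = 40 - 12Q + 2Q^2 and MC = 40 - 24Q + 6Q^2.
AVC is minimized where dAVC/dQ = -12 + 4Q = 0, at Q = 3; min AVC = 40 - 12·3 + 2·3^2 = £22.
Since P = £40 ≥ min AVC = £22, price covers variable cost and the firm should produce.
Set P = MC: 40 = 40 - 24Q + 6Q^2 → -24Q + 6Q^2 = 0. The roots are Q = 0 and Q = 4; the profit-maximizing output is on the rising part of MC, so Q* = 4.
Check: AVC at Q = 4 is £24 ≤ P, so revenue covers variable cost.
Profit = P·Q − TC = 40·4 − 393 = -£233, a loss, but smaller than the £297 fixed cost the firm would lose by shutting down.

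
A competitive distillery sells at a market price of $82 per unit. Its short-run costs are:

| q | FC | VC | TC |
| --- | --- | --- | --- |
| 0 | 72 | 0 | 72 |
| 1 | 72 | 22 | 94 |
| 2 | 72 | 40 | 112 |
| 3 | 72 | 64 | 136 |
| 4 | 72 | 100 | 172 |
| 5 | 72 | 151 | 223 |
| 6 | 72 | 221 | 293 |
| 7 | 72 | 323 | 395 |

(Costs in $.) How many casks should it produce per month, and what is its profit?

q = 6; profit = $199

Compute π = P·q − TC at each output: q=0: -72; q=1: -12; q=2: 52; q=3: 110; q=4: 156; q=5: 187; q=6: 199; q=7: 179.
Profit is maximized at q = 6. AVC there is 221/6 = $36.83 ≤ P, so producing beats shutting down (which would give -$72).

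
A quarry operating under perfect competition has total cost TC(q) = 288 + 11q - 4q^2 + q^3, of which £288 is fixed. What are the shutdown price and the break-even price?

Shutdown price = min AVC. AVC = 11 - 4q + q^2, with vertex at q = 2 and minimum £7.
ATC = 288/q + 11 - 4q + q^2. Setting dATC/dq = −288/q^2 − 4 + 2q = 0 gives q = 6 (since 2·6^3 − 4·6^2 = 288).
min ATC = 288/6 + 11 − 4·6 + 6^2 = £71. That is the break-even price.
Between these two prices the firm operates at a loss; above £71 it earns a profit.

Shutdown price = £7; break-even price = £71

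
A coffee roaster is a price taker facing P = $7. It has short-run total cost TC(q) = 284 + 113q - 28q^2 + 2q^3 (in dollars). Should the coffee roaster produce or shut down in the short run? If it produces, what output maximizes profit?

Shut down

Strip out fixed cost: VC = 113q - 28q^2 + 2q^3. Then AVC = 113 - 28q + 2q^2 and MC = 113 - 56q + 6q^2.
AVC hits its minimum where MC = AVC, at q = 7, giving min AVC = 113 - 28·7 + 2·7^2 = $15.
With P < min AVC ($7 < $15), every unit sold adds to the loss.
The firm minimizes its loss by shutting down and losing only its fixed cost of $284.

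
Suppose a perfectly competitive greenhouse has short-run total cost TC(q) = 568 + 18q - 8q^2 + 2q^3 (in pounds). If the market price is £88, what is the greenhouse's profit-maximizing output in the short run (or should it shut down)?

Variable cost is VC = 18q - 8q^2 + 2q^3, so AVC = VC/q = 18 - 8q + 2q^2 and MC = dTC/dq = 18 - 16q + 6q^2.
AVC is minimized where dAVC/dq = -8 + 4q = 0, at q = 2; min AVC = 18 - 8·2 + 2·2^2 = £10.
Because £88 ≥ £10, revenue can cover variable cost; the firm operates.
P = MC gives -70 - 16q + 6q^2 = 0, with roots -7/3 and 5. Take the larger (rising MC): q* = 5.
Check: AVC at q = 5 is £28 ≤ P, so revenue covers variable cost.
Profit = P·q − TC = 88·5 − 708 = -£268, a loss, but smaller than the £568 fixed cost the firm would lose by shutting down.

Produce at q = 5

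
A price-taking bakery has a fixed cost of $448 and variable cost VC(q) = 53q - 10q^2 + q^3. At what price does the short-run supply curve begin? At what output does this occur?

The shutdown price is the minimum of AVC. VC = 53q - 10q^2 + q^3, so AVC = 53 - 10q + q^2.
At the minimum of AVC, MC = AVC. MC = 53 - 20q + 3q^2; setting MC = AVC gives 2q^2 - 10q = 0, so q = 5. min AVC = 28.
So the shutdown price is $28.

$28 per unit, at q = 5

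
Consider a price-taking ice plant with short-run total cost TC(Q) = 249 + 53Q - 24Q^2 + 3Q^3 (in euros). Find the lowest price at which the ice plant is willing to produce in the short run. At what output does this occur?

€5 per unit, at Q = 4

Short-run supply begins at min AVC. From VC = 53Q - 24Q^2 + 3Q^3, AVC = 53 - 24Q + 3Q^2.
At the minimum of AVC, MC = AVC. MC = 53 - 48Q + 9Q^2; setting MC = AVC gives 6Q^2 - 24Q = 0, so Q = 4. min AVC = 5.
So the shutdown price is €5.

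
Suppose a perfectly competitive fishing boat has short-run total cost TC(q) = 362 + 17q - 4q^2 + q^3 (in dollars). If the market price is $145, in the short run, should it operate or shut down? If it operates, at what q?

Produce at q = 8

Strip out fixed cost: VC = 17q - 4q^2 + q^3. Then AVC = 17 - 4q + q^2 and MC = 17 - 8q + 3q^2.
AVC hits its minimum where MC = AVC, at q = 2, giving min AVC = 17 - 4·2 + 2^2 = $13.
Since P = $145 ≥ min AVC = $13, price covers variable cost and the firm should produce.
Solving P = MC: -128 - 8q + 3q^2 = 0 ⇒ q = -16/3 or 8. On the upward-sloping branch, q* = 8.
Check: AVC at q = 8 is $49 ≤ P, so revenue covers variable cost.
Profit = P·q − TC = 145·8 − 754 = $406.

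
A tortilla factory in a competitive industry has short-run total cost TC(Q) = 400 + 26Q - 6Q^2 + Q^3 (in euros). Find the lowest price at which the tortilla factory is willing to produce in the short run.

The firm shuts down when price falls below the minimum of average variable cost. AVC = VC/Q = 26 - 6Q + Q^2.
dAVC/dQ = -6 + 2Q = 0 gives Q = 3. min AVC = 26 - 6·3 + 3^2 = 17.
For P < €17 the firm produces nothing.

€17 per unit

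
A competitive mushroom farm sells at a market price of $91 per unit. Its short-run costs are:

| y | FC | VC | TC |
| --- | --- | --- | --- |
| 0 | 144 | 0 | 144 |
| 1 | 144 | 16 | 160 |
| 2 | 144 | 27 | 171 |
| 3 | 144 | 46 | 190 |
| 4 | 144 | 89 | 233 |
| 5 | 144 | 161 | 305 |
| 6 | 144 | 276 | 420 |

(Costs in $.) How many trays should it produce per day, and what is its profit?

y = 5; profit = $150

Profit at each row (π = 91y − TC): y=0: -144; y=1: -69; y=2: 11; y=3: 83; y=4: 131; y=5: 150; y=6: 126.
Profit is maximized at y = 5. AVC there is 161/5 = $32.20 ≤ P, so producing beats shutting down (which would give -$144).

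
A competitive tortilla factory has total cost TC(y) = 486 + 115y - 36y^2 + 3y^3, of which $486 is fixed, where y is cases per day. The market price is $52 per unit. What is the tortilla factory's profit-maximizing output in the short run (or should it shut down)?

Produce at y = 7

From TC, MC = TC'(y) = 115 - 72y + 9y^2 and AVC = VC/y = 115 - 36y + 3y^2.
AVC hits its minimum where MC = AVC, at y = 6, giving min AVC = 115 - 36·6 + 3·6^2 = $7.
Since P = $52 ≥ min AVC = $7, price covers variable cost and the firm should produce.
P = MC gives 63 - 72y + 9y^2 = 0, with roots 1 and 7. Take the larger (rising MC): y* = 7.
Check: AVC at y = 7 is $10 ≤ P, so revenue covers variable cost.
Profit = P·y − TC = 52·7 − 556 = -$192, a loss, but smaller than the $486 fixed cost the firm would lose by shutting down.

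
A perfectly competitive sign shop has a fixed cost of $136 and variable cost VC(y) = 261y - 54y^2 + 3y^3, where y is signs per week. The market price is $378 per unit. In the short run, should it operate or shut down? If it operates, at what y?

Strip out fixed cost: VC = 261y - 54y^2 + 3y^3. Then AVC = 261 - 54y + 3y^2 and MC = 261 - 108y + 9y^2.
The AVC parabola has its vertex at y = 54/6 = 9, where AVC = 261 - 54·9 + 3·9^2 = $18.
Because $378 ≥ $18, revenue can cover variable cost; the firm operates.
P = MC gives -117 - 108y + 9y^2 = 0, with roots -1 and 13. Take the larger (rising MC): y* = 13.
Check: AVC at y = 13 is $66 ≤ P, so revenue covers variable cost.
Profit = P·y − TC = 378·13 − 994 = $3920.

Produce at y = 13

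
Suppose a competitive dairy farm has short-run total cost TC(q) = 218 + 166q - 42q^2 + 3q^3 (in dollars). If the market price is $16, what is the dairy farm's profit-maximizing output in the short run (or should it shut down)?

Variable cost is VC = 166q - 42q^2 + 3q^3, so AVC = VC/q = 166 - 42q + 3q^2 and MC = dTC/dq = 166 - 84q + 9q^2.
The AVC parabola has its vertex at q = 42/6 = 7, where AVC = 166 - 42·7 + 3·7^2 = $19.
With P < min AVC ($16 < $19), every unit sold adds to the loss.
The firm minimizes its loss by shutting down and losing only its fixed cost of $218.

Shut down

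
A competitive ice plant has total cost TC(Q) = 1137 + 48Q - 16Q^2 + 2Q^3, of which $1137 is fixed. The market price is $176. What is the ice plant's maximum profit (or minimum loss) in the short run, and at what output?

Profit = -$113 at Q = 8

AVC = 48 - 16Q + 2Q^2; min AVC = $16 at Q = 4. Since P = $176 ≥ min AVC, the firm produces.
MC = 48 - 32Q + 6Q^2. Setting P = MC and taking the root on the rising branch gives Q* = 8.
TR = 176·8 = 1408. TC = 1137 + 384 = 1521. Profit = 1408 − 1521 = -$113.
That loss of $113 beats the $1137 the firm would lose by shutting down; producing recovers $1024 of fixed cost.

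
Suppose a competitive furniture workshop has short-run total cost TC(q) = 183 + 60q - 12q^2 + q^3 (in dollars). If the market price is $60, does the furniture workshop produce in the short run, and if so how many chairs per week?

Produce at q = 8

Strip out fixed cost: VC = 60q - 12q^2 + q^3. Then AVC = 60 - 12q + q^2 and MC = 60 - 24q + 3q^2.
The AVC parabola has its vertex at q = 12/2 = 6, where AVC = 60 - 12·6 + 6^2 = $24.
Because $60 ≥ $24, revenue can cover variable cost; the firm operates.
P = MC gives -24q + 3q^2 = 0, with roots 0 and 8. Take the larger (rising MC): q* = 8.
Check: AVC at q = 8 is $28 ≤ P, so revenue covers variable cost.
Profit = P·q − TC = 60·8 − 407 = $73.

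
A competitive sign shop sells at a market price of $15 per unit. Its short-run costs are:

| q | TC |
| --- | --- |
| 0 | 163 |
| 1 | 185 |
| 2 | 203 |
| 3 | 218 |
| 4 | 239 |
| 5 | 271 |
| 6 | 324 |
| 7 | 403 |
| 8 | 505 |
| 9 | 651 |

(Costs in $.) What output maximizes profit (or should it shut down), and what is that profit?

Profit at each row (π = 15q − TC): q=0: -163; q=1: -170; q=2: -173; q=3: -173; q=4: -179; q=5: -196; q=6: -234; q=7: -298; q=8: -385; q=9: -516.
Profit is highest at q = 0. Equivalently, the lowest AVC in the table is 55/3 ≈ $18.33 at q = 3, and P = $15 falls below it — price never covers variable cost, so the firm shuts down and loses only its fixed cost.

q = 0 (shut down); profit = -$163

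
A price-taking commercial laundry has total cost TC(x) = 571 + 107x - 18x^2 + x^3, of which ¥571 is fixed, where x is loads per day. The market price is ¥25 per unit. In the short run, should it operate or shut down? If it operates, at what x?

Shut down

From TC, MC = TC'(x) = 107 - 36x + 3x^2 and AVC = VC/x = 107 - 18x + x^2.
AVC is minimized where dAVC/dx = -18 + 2x = 0, at x = 9; min AVC = 107 - 18·9 + 9^2 = ¥26.
Since P = ¥25 < min AVC = ¥26, price fails to cover variable cost at any output.
Shutting down limits the loss to fixed cost, ¥571.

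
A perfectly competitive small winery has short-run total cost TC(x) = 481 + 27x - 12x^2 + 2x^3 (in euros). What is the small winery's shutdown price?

The firm shuts down when price falls below the minimum of average variable cost. AVC = VC/x = 27 - 12x + 2x^2.
dAVC/dx = -12 + 4x = 0 gives x = 3. min AVC = 27 - 12·3 + 2·3^2 = 9.
The firm shuts down for any P below €9.

€9 per unit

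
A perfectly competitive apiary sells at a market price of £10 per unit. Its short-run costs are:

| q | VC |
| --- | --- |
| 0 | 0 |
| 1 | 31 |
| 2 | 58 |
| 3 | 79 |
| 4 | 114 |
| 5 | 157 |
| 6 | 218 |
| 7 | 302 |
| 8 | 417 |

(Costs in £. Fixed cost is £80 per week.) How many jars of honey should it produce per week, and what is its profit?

q = 0 (shut down); profit = -£80

Tabulate TR − TC: q=0: -80; q=1: -101; q=2: -118; q=3: -129; q=4: -154; q=5: -187; q=6: -238; q=7: -312; q=8: -417.
Profit is highest at q = 0. Equivalently, the lowest AVC in the table is 79/3 ≈ £26.33 at q = 3, and P = £10 falls below it — price never covers variable cost, so the firm shuts down and loses only its fixed cost.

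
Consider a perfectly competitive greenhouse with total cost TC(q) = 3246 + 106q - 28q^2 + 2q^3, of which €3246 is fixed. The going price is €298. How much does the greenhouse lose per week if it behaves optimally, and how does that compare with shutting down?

AVC = 106 - 28q + 2q^2 has its minimum €8 at q = 7; price €298 clears that bar, so the firm operates.
With MC = 106 - 56q + 6q^2, P = MC on the upward-sloping part at q* = 12.
TR = 298·12 = 3576. TC = 3246 + 696 = 3942. Profit = 3576 − 3942 = -€366.
That loss of €366 beats the €3246 the firm would lose by shutting down; producing recovers €2880 of fixed cost.

Profit = -€366 at q = 12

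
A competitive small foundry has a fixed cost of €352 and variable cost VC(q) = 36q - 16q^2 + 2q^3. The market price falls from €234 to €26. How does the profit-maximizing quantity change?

Output falls from 9 to 5

MC = 36 - 32q + 6q^2; the shutdown threshold is min AVC = €4 (at q = 4).
At P = €234 ≥ min AVC, set P = MC on the rising branch: q = 9.
At P = €26 ≥ min AVC, set P = MC: q = 5. The firm stays open but cuts output.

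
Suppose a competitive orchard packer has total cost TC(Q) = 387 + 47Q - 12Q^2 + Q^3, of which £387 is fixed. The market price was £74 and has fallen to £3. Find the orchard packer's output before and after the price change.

AVC = 47 - 12Q + Q^2, minimized at Q = 6 where min AVC = £11. MC = 47 - 24Q + 3Q^2.
With P = £74 above the shutdown price, P = MC gives Q = 9.
At P = £3 < min AVC = £11, price no longer covers variable cost at any output, so the firm shuts down: Q = 0.

Output falls from 9 to 0 (the firm shuts down)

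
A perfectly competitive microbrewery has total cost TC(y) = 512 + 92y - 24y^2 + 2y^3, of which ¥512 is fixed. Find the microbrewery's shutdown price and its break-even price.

Shutdown price = min AVC. AVC = 92 - 24y + 2y^2, with vertex at y = 6 and minimum ¥20.
ATC = 512/y + 92 - 24y + 2y^2. Setting dATC/dy = −512/y^2 − 24 + 4y = 0 gives y = 8 (since 4·8^3 − 24·8^2 = 512).
min ATC = 512/8 + 92 − 24·8 + 2·8^2 = ¥92. That is the break-even price.
For ¥20 ≤ P < ¥92 the firm produces at a loss; below ¥20 it shuts down.

Shutdown price = ¥20; break-even price = ¥92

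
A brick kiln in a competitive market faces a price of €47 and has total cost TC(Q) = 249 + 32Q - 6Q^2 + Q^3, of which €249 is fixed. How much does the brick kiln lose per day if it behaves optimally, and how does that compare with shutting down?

Profit = -€149 at Q = 5

AVC = 32 - 6Q + Q^2 has its minimum €23 at Q = 3; price €47 clears that bar, so the firm operates.
MC = 32 - 12Q + 3Q^2. Setting P = MC and taking the root on the rising branch gives Q* = 5.
TR = 47·5 = 235. TC = 249 + 135 = 384. Profit = 235 − 384 = -€149.
By producing, the firm covers all variable cost plus €100 of fixed cost; shutting down would lose the full €249.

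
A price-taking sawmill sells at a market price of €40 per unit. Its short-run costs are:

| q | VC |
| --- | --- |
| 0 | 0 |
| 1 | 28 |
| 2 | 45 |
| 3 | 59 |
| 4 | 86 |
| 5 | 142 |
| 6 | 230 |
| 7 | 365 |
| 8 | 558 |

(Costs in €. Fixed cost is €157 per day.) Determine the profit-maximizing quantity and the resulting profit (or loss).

Tabulate TR − TC: q=0: -157; q=1: -145; q=2: -122; q=3: -96; q=4: -83; q=5: -99; q=6: -147; q=7: -242; q=8: -395.
Profit is maximized at q = 4. AVC there is 86/4 = €21.50 ≤ P, so producing beats shutting down (which would give -€157).

q = 4; profit = -€83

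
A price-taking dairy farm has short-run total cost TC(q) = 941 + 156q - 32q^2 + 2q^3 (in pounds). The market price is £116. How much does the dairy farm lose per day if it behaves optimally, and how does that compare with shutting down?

Profit = -£141 at q = 10

AVC = 156 - 32q + 2q^2; min AVC = £28 at q = 8. Since P = £116 ≥ min AVC, the firm produces.
With MC = 156 - 64q + 6q^2, P = MC on the upward-sloping part at q* = 10.
TR = 116·10 = 1160. TC = 941 + 360 = 1301. Profit = 1160 − 1301 = -£141.
That loss of £141 beats the £941 the firm would lose by shutting down; producing recovers £800 of fixed cost.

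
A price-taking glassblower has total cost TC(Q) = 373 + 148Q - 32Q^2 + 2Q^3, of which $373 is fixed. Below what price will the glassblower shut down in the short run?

$20 per unit

The firm shuts down when price falls below the minimum of average variable cost. AVC = VC/Q = 148 - 32Q + 2Q^2.
At the minimum of AVC, MC = AVC. MC = 148 - 64Q + 6Q^2; setting MC = AVC gives 4Q^2 - 32Q = 0, so Q = 8. min AVC = 20.
For P < $20 the firm produces nothing.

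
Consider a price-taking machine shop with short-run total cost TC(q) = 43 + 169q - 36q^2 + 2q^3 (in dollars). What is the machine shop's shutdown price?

$7 per unit

Short-run supply begins at min AVC. From VC = 169q - 36q^2 + 2q^3, AVC = 169 - 36q + 2q^2.
dAVC/dq = -36 + 4q = 0 gives q = 9. min AVC = 169 - 36·9 + 2·9^2 = 7.
So the shutdown price is $7.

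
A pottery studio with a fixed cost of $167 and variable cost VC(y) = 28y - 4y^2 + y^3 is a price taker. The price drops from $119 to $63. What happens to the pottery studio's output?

Output falls from 7 to 5

MC = 28 - 8y + 3y^2; the shutdown threshold is min AVC = $24 (at y = 2).
At P = $119 ≥ min AVC, set P = MC on the rising branch: y = 7.
At P = $63 ≥ min AVC, set P = MC: y = 5. The firm stays open but cuts output.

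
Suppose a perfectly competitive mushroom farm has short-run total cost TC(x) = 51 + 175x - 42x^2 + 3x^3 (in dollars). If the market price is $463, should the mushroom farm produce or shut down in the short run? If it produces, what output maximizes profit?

Variable cost is VC = 175x - 42x^2 + 3x^3, so AVC = VC/x = 175 - 42x + 3x^2 and MC = dTC/dx = 175 - 84x + 9x^2.
AVC is minimized where dAVC/dx = -42 + 6x = 0, at x = 7; min AVC = 175 - 42·7 + 3·7^2 = $28.
Since P = $463 ≥ min AVC = $28, price covers variable cost and the firm should produce.
Solving P = MC: -288 - 84x + 9x^2 = 0 ⇒ x = -8/3 or 12. On the upward-sloping branch, x* = 12.
Check: AVC at x = 12 is $103 ≤ P, so revenue covers variable cost.
Profit = P·x − TC = 463·12 − 1287 = $4269.

Produce at x = 12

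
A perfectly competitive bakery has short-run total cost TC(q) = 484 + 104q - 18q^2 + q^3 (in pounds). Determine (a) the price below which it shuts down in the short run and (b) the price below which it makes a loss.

Shutdown price = £23; break-even price = £71

Shutdown price = min AVC. AVC = 104 - 18q + q^2, with vertex at q = 9 and minimum £23.
ATC = 484/q + 104 - 18q + q^2. Setting dATC/dq = −484/q^2 − 18 + 2q = 0 gives q = 11 (since 2·11^3 − 18·11^2 = 484).
min ATC = 484/11 + 104 − 18·11 + 11^2 = £71. That is the break-even price.
Between these two prices the firm operates at a loss; above £71 it earns a profit.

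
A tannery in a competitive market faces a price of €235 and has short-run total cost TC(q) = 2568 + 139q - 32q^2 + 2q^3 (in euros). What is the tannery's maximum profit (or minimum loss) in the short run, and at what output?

AVC = 139 - 32q + 2q^2; min AVC = €11 at q = 8. Since P = €235 ≥ min AVC, the firm produces.
MC = 139 - 64q + 6q^2. Setting P = MC and taking the root on the rising branch gives q* = 12.
TR = 235·12 = 2820. TC = 2568 + 516 = 3084. Profit = 2820 − 3084 = -€264.
Shutting down would mean losing the fixed cost of €2568, so operating at a loss of €264 is better by €2304.

Profit = -€264 at q = 12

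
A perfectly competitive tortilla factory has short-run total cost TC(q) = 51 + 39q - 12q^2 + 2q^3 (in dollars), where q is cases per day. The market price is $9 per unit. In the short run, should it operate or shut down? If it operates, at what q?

Strip out fixed cost: VC = 39q - 12q^2 + 2q^3. Then AVC = 39 - 12q + 2q^2 and MC = 39 - 24q + 6q^2.
AVC is minimized where dAVC/dq = -12 + 4q = 0, at q = 3; min AVC = 39 - 12·3 + 2·3^2 = $21.
P = $9 lies below min AVC = $21; no output level covers variable cost.
The firm minimizes its loss by shutting down and losing only its fixed cost of $51.

Shut down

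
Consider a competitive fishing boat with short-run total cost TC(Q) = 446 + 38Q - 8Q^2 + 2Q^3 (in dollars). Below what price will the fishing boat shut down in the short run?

The firm shuts down when price falls below the minimum of average variable cost. AVC = VC/Q = 38 - 8Q + 2Q^2.
dAVC/dQ = -8 + 4Q = 0 gives Q = 2. min AVC = 38 - 8·2 + 2·2^2 = 30.
The firm shuts down for any P below $30.

$30 per unit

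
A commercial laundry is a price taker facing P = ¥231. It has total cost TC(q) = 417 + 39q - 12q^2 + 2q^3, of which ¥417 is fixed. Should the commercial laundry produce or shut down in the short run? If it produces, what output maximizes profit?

Produce at q = 8

From TC, MC = TC'(q) = 39 - 24q + 6q^2 and AVC = VC/q = 39 - 12q + 2q^2.
The AVC parabola has its vertex at q = 12/4 = 3, where AVC = 39 - 12·3 + 2·3^2 = ¥21.
Because ¥231 ≥ ¥21, revenue can cover variable cost; the firm operates.
P = MC gives -192 - 24q + 6q^2 = 0, with roots -4 and 8. Take the larger (rising MC): q* = 8.
Check: AVC at q = 8 is ¥71 ≤ P, so revenue covers variable cost.
Profit = P·q − TC = 231·8 − 985 = ¥863.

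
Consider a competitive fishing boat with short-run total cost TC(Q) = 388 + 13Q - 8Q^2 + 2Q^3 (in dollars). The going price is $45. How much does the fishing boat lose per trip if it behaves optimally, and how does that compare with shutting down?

Profit = -$260 at Q = 4

AVC = 13 - 8Q + 2Q^2 has its minimum $5 at Q = 2; price $45 clears that bar, so the firm operates.
MC = 13 - 16Q + 6Q^2. Setting P = MC and taking the root on the rising branch gives Q* = 4.
TR = 45·4 = 180. TC = 388 + 52 = 440. Profit = 180 − 440 = -$260.
By producing, the firm covers all variable cost plus $128 of fixed cost; shutting down would lose the full $388.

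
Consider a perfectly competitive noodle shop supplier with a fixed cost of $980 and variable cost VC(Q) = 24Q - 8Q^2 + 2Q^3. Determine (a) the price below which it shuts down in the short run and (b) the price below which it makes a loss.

AVC = 24 - 8Q + 2Q^2; minimized at Q = 2, giving min AVC = $16. That is the shutdown price.
ATC = 980/Q + 24 - 8Q + 2Q^2. Setting dATC/dQ = −980/Q^2 − 8 + 4Q = 0 gives Q = 7 (since 4·7^3 − 8·7^2 = 980).
min ATC = 980/7 + 24 − 8·7 + 2·7^2 = $206. That is the break-even price.
Between these two prices the firm operates at a loss; above $206 it earns a profit.

Shutdown price = $16; break-even price = $206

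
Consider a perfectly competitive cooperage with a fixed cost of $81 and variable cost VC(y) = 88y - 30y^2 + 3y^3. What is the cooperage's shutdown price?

$13 per unit

Short-run supply begins at min AVC. From VC = 88y - 30y^2 + 3y^3, AVC = 88 - 30y + 3y^2.
dAVC/dy = -30 + 6y = 0 gives y = 5. min AVC = 88 - 30·5 + 3·5^2 = 13.
So the shutdown price is $13.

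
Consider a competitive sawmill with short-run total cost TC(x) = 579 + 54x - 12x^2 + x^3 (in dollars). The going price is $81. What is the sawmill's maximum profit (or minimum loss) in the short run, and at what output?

Profit = -$93 at x = 9

AVC = 54 - 12x + x^2; min AVC = $18 at x = 6. Since P = $81 ≥ min AVC, the firm produces.
MC = 54 - 24x + 3x^2. Setting P = MC and taking the root on the rising branch gives x* = 9.
TR = 81·9 = 729. TC = 579 + 243 = 822. Profit = 729 − 822 = -$93.
Shutting down would mean losing the fixed cost of $579, so operating at a loss of $93 is better by $486.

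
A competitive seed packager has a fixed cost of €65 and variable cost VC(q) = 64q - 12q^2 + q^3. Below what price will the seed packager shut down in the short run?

The shutdown price is the minimum of AVC. VC = 64q - 12q^2 + q^3, so AVC = 64 - 12q + q^2.
dAVC/dq = -12 + 2q = 0 gives q = 6. min AVC = 64 - 12·6 + 6^2 = 28.
The firm shuts down for any P below €28.

€28 per unit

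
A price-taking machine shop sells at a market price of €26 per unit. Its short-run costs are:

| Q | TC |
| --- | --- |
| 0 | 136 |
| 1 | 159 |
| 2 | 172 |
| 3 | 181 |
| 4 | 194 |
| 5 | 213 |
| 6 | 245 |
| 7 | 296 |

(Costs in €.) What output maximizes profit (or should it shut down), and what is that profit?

Q = 5; profit = -€83

Tabulate TR − TC: Q=0: -136; Q=1: -133; Q=2: -120; Q=3: -103; Q=4: -90; Q=5: -83; Q=6: -89; Q=7: -114.
Profit is maximized at Q = 5. AVC there is 77/5 = €15.40 ≤ P, so producing beats shutting down (which would give -€136).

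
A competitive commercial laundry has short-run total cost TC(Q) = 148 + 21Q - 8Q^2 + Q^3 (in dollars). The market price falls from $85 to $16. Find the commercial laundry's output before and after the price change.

Output falls from 8 to 5

AVC = 21 - 8Q + Q^2, minimized at Q = 4 where min AVC = $5. MC = 21 - 16Q + 3Q^2.
With P = $85 above the shutdown price, P = MC gives Q = 8.
At P = $16 ≥ min AVC, set P = MC: Q = 5. The firm stays open but cuts output.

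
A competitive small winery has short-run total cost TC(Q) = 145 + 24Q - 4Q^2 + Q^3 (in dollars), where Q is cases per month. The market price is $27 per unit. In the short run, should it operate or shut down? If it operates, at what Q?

Variable cost is VC = 24Q - 4Q^2 + Q^3, so AVC = VC/Q = 24 - 4Q + Q^2 and MC = dTC/dQ = 24 - 8Q + 3Q^2.
AVC is minimized where dAVC/dQ = -4 + 2Q = 0, at Q = 2; min AVC = 24 - 4·2 + 2^2 = $20.
Since P = $27 ≥ min AVC = $20, price covers variable cost and the firm should produce.
P = MC gives -3 - 8Q + 3Q^2 = 0, with roots -1/3 and 3. Take the larger (rising MC): Q* = 3.
Check: AVC at Q = 3 is $21 ≤ P, so revenue covers variable cost.
Profit = P·Q − TC = 27·3 − 208 = -$127, a loss, but smaller than the $145 fixed cost the firm would lose by shutting down.

Produce at Q = 3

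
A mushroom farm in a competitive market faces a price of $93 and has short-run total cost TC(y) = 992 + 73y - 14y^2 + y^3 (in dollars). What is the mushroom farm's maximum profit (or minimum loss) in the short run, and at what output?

AVC = 73 - 14y + y^2 has its minimum $24 at y = 7; price $93 clears that bar, so the firm operates.
With MC = 73 - 28y + 3y^2, P = MC on the upward-sloping part at y* = 10.
TR = 93·10 = 930. TC = 992 + 330 = 1322. Profit = 930 − 1322 = -$392.
Shutting down would mean losing the fixed cost of $992, so operating at a loss of $392 is better by $600.

Profit = -$392 at y = 10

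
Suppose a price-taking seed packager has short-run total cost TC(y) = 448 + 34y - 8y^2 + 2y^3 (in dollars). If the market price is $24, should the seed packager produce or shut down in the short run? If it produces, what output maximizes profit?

Shut down

Strip out fixed cost: VC = 34y - 8y^2 + 2y^3. Then AVC = 34 - 8y + 2y^2 and MC = 34 - 16y + 6y^2.
AVC hits its minimum where MC = AVC, at y = 2, giving min AVC = 34 - 8·2 + 2·2^2 = $26.
P = $24 lies below min AVC = $26; no output level covers variable cost.
Best response: produce nothing and absorb the $448 fixed cost.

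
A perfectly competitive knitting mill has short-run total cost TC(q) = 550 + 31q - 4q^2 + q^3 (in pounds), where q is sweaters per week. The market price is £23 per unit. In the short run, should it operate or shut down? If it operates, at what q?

From TC, MC = TC'(q) = 31 - 8q + 3q^2 and AVC = VC/q = 31 - 4q + q^2.
The AVC parabola has its vertex at q = 4/2 = 2, where AVC = 31 - 4·2 + 2^2 = £27.
With P < min AVC (£23 < £27), every unit sold adds to the loss.
The firm minimizes its loss by shutting down and losing only its fixed cost of £550.

Shut down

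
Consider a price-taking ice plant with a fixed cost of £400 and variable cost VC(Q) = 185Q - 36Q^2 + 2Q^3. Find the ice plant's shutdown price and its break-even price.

Shutdown price = £23; break-even price = £65

AVC = 185 - 36Q + 2Q^2; minimized at Q = 9, giving min AVC = £23. That is the shutdown price.
ATC = 400/Q + 185 - 36Q + 2Q^2. Setting dATC/dQ = −400/Q^2 − 36 + 4Q = 0 gives Q = 10 (since 4·10^3 − 36·10^2 = 400).
min ATC = 400/10 + 185 − 36·10 + 2·10^2 = £65. That is the break-even price.
Between these two prices the firm operates at a loss; above £65 it earns a profit.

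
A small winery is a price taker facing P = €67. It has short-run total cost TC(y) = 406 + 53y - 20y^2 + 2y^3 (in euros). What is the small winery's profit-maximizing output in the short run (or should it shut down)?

Produce at y = 7

From TC, MC = TC'(y) = 53 - 40y + 6y^2 and AVC = VC/y = 53 - 20y + 2y^2.
AVC hits its minimum where MC = AVC, at y = 5, giving min AVC = 53 - 20·5 + 2·5^2 = €3.
P = €67 exceeds min AVC = €3, so the firm stays open.
Set P = MC: 67 = 53 - 40y + 6y^2 → -14 - 40y + 6y^2 = 0. The roots are y = -1/3 and y = 7; the profit-maximizing output is on the rising part of MC, so y* = 7.
Check: AVC at y = 7 is €11 ≤ P, so revenue covers variable cost.
Profit = P·y − TC = 67·7 − 483 = -€14, a loss, but smaller than the €406 fixed cost the firm would lose by shutting down.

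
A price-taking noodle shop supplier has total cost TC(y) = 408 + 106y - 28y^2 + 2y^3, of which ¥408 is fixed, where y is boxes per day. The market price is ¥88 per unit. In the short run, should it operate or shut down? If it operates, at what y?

Produce at y = 9

From TC, MC = TC'(y) = 106 - 56y + 6y^2 and AVC = VC/y = 106 - 28y + 2y^2.
The AVC parabola has its vertex at y = 28/4 = 7, where AVC = 106 - 28·7 + 2·7^2 = ¥8.
P = ¥88 exceeds min AVC = ¥8, so the firm stays open.
Solving P = MC: 18 - 56y + 6y^2 = 0 ⇒ y = 1/3 or 9. On the upward-sloping branch, y* = 9.
Check: AVC at y = 9 is ¥16 ≤ P, so revenue covers variable cost.
Profit = P·y − TC = 88·9 − 552 = ¥240.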